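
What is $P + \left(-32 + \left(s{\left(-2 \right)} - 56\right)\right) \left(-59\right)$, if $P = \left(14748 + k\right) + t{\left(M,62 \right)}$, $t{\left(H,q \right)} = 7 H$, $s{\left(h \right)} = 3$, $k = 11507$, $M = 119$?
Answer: $32103$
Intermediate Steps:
$P = 27088$ ($P = \left(14748 + 11507\right) + 7 \cdot 119 = 26255 + 833 = 27088$)
$P + \left(-32 + \left(s{\left(-2 \right)} - 56\right)\right) \left(-59\right) = 27088 + \left(-32 + \left(3 - 56\right)\right) \left(-59\right) = 27088 + \left(-32 - 53\right) \left(-59\right) = 27088 - -5015 = 27088 + 5015 = 32103$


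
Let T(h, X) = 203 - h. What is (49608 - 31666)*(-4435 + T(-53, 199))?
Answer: -74979618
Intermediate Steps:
(49608 - 31666)*(-4435 + T(-53, 199)) = (49608 - 31666)*(-4435 + (203 - 1*(-53))) = 17942*(-4435 + (203 + 53)) = 17942*(-4435 + 256) = 17942*(-4179) = -74979618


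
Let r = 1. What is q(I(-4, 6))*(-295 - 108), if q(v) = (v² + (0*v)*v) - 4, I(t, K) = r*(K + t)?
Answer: 0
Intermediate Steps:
I(t, K) = K + t (I(t, K) = 1*(K + t) = K + t)
q(v) = -4 + v² (q(v) = (v² + 0*v) - 4 = (v² + 0) - 4 = v² - 4 = -4 + v²)
q(I(-4, 6))*(-295 - 108) = (-4 + (6 - 4)²)*(-295 - 108) = (-4 + 2²)*(-403) = (-4 + 4)*(-403) = 0*(-403) = 0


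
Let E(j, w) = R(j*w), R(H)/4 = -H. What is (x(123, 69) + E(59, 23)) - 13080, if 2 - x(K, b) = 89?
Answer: -18595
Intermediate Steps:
x(K, b) = -87 (x(K, b) = 2 - 1*89 = 2 - 89 = -87)
R(H) = -4*H (R(H) = 4*(-H) = -4*H)
E(j, w) = -4*j*w
(x(123, 69) + E(59, 23)) - 13080 = (-87 - 4*59*23) - 13080 = (-87 - 5428) - 13080 = -5515 - 13080 = -18595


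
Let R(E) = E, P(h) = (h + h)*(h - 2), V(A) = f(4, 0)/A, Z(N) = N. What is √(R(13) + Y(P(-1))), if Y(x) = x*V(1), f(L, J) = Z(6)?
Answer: 7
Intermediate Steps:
f(L, J) = 6
V(A) = 6/A
P(h) = 2*h*(-2 + h) (P(h) = (2*h)*(-2 + h) = 2*h*(-2 + h))
Y(x) = 6*x (Y(x) = x*(6/1) = x*(6*1) = x*6 = 6*x)
√(R(13) + Y(P(-1))) = √(13 + 6*(2*(-1)*(-2 - 1))) = √(13 + 6*(2*(-1)*(-3))) = √(13 + 6*6) = √(13 + 36) = √49 = 7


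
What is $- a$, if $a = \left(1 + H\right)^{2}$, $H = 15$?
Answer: $-256$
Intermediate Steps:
$a = 256$ ($a = \left(1 + 15\right)^{2} = 16^{2} = 256$)
$- a = \left(-1\right) 256 = -256$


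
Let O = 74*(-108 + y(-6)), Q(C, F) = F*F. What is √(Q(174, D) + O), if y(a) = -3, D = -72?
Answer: I*√3030 ≈ 55.045*I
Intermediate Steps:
Q(C, F) = F²
O = -8214 (O = 74*(-108 - 3) = 74*(-111) = -8214)
√(Q(174, D) + O) = √((-72)² - 8214) = √(5184 - 8214) = √(-3030) = I*√3030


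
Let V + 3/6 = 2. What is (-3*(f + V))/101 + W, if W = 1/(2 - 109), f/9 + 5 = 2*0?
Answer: 27725/21614 ≈ 1.2827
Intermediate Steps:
V = 3/2 (V = -1/2 + 2 = 3/2 ≈ 1.5000)
f = -45 (f = -45 + 9*(2*0) = -45 + 9*0 = -45 + 0 = -45)
W = -1/107 (W = 1/(-107) = -1/107 ≈ -0.0093458)
(-3*(f + V))/101 + W = (-3*(-45 + 3/2))/101 - 1/107 = (-3*(-87)/2)/101 - 1/107 = (-1*(-261/2))/101 - 1/107 = (1/101)*(261/2) - 1/107 = 261/202 - 1/107 = 27725/21614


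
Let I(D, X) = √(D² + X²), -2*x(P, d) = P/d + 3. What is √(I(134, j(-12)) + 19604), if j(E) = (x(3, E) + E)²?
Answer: √(1254656 + √204627377)/8 ≈ 140.81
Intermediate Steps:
x(P, d) = -3/2 - P/(2*d) (x(P, d) = -(P/d + 3)/2 = -(3 + P/d)/2 = -3/2 - P/(2*d))
j(E) = (E + (-3 - 3*E)/(2*E))² (j(E) = ((-1*3 - 3*E)/(2*E) + E)² = ((-3 - 3*E)/(2*E) + E)² = (E + (-3 - 3*E)/(2*E))²)
√(I(134, j(-12)) + 19604) = √(√(134² + ((¼)*(-3 - 3*(-12) + 2*(-12)²)²/(-12)²)²) + 19604) = √(√(17956 + ((¼)*(1/144)*(-3 + 36 + 2*144)²)²) + 19604) = √(√(17956 + ((¼)*(1/144)*(-3 + 36 + 288)²)²) + 19604) = √(√(17956 + ((¼)*(1/144)*321²)²) + 19604) = √(√(17956 + ((¼)*(1/144)*103041)²) + 19604) = √(√(17956 + (11449/64)²) + 19604) = √(√(17956 + 131079601/4096) + 19604) = √(√(204627377/4096) + 19604) = √(√204627377/64 + 19604) = √(19604 + √204627377/64)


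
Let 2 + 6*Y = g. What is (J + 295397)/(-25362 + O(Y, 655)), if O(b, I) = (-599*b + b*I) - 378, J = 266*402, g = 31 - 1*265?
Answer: -1206987/83828 ≈ -14.398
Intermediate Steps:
g = -234 (g = 31 - 265 = -234)
Y = -118/3 (Y = -⅓ + (⅙)*(-234) = -⅓ - 39 = -118/3 ≈ -39.333)
J = 106932
O(b, I) = -378 - 599*b + I*b (O(b, I) = (-599*b + I*b) - 378 = -378 - 599*b + I*b)
(J + 295397)/(-25362 + O(Y, 655)) = (106932 + 295397)/(-25362 + (-378 - 599*(-118/3) + 655*(-118/3))) = 402329/(-25362 + (-378 + 70682/3 - 77290/3)) = 402329/(-25362 - 7742/3) = 402329/(-83828/3) = 402329*(-3/83828) = -1206987/83828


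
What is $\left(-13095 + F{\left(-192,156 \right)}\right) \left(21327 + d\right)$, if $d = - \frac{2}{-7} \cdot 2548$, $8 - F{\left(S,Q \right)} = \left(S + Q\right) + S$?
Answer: $-283605245$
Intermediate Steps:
$F{\left(S,Q \right)} = 8 - Q - 2 S$ ($F{\left(S,Q \right)} = 8 - \left(\left(S + Q\right) + S\right) = 8 - \left(\left(Q + S\right) + S\right) = 8 - \left(Q + 2 S\right) = 8 - Q - 2 S$)
$d = 728$ ($d = \left(-2\right) \left(- \frac{1}{7}\right) 2548 = \frac{2}{7} \cdot 2548 = 728$)
$\left(-13095 + F{\left(-192,156 \right)}\right) \left(21327 + d\right) = \left(-13095 - -236\right) \left(21327 + 728\right) = \left(-13095 + \left(8 - 156 + 384\right)\right) 22055 = \left(-13095 + 236\right) 22055 = \left(-12859\right) 22055 = -283605245$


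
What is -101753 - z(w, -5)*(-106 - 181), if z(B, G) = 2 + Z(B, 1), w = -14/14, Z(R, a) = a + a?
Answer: -100605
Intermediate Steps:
Z(R, a) = 2*a
w = -1 (w = -14*1/14 = -1)
z(B, G) = 4 (z(B, G) = 2 + 2*1 = 2 + 2 = 4)
-101753 - z(w, -5)*(-106 - 181) = -101753 - 4*(-106 - 181) = -101753 - 4*(-287) = -101753 - 1*(-1148) = -101753 + 1148 = -100605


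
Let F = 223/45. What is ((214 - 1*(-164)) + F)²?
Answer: 296976289/2025 ≈ 1.4666e+5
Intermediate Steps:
F = 223/45 (F = 223*(1/45) = 223/45 ≈ 4.9556)
((214 - 1*(-164)) + F)² = ((214 - 1*(-164)) + 223/45)² = ((214 + 164) + 223/45)² = (378 + 223/45)² = (17233/45)² = 296976289/2025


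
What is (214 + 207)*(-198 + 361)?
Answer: 68623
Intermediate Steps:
(214 + 207)*(-198 + 361) = 421*163 = 68623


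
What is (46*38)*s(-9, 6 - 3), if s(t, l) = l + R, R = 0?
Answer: 5244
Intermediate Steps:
s(t, l) = l (s(t, l) = l + 0 = l)
(46*38)*s(-9, 6 - 3) = (46*38)*(6 - 3) = 1748*3 = 5244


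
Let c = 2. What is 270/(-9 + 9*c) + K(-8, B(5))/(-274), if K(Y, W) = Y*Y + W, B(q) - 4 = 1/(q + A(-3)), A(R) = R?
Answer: 119/4 ≈ 29.750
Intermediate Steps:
B(q) = 4 + 1/(-3 + q) (B(q) = 4 + 1/(q - 3) = 4 + 1/(-3 + q))
K(Y, W) = W + Y² (K(Y, W) = Y² + W = W + Y²)
270/(-9 + 9*c) + K(-8, B(5))/(-274) = 270/(-9 + 9*2) + ((-11 + 4*5)/(-3 + 5) + (-8)²)/(-274) = 270/(-9 + 18) + ((-11 + 20)/2 + 64)*(-1/274) = 270/9 + ((½)*9 + 64)*(-1/274) = 270*(⅑) + (9/2 + 64)*(-1/274) = 30 + (137/2)*(-1/274) = 30 - ¼ = 119/4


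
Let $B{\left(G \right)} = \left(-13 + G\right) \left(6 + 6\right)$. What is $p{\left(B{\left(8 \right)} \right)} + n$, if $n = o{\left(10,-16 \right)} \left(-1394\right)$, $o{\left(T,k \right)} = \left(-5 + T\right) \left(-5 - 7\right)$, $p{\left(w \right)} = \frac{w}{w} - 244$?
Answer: $83397$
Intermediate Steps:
$B{\left(G \right)} = -156 + 12 G$ ($B{\left(G \right)} = \left(-13 + G\right) 12 = -156 + 12 G$)
$p{\left(w \right)} = -243$ ($p{\left(w \right)} = 1 - 244 = -243$)
$o{\left(T,k \right)} = 60 - 12 T$ ($o{\left(T,k \right)} = \left(-5 + T\right) \left(-12\right) = 60 - 12 T$)
$n = 83640$ ($n = \left(60 - 120\right) \left(-1394\right) = \left(-60\right) \left(-1394\right) = 83640$)
$p{\left(B{\left(8 \right)} \right)} + n = -243 + 83640 = 83397$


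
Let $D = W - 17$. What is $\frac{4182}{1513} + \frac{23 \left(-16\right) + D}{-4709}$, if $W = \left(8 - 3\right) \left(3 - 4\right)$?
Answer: $\frac{1193124}{419101} \approx 2.8469$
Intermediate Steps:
$W = -5$ ($W = 5 \left(-1\right) = -5$)
$D = -22$ ($D = -5 - 17 = -22$)
$\frac{4182}{1513} + \frac{23 \left(-16\right) + D}{-4709} = \frac{4182}{1513} + \frac{23 \left(-16\right) - 22}{-4709} = 4182 \cdot \frac{1}{1513} + \left(-368 - 22\right) \left(- \frac{1}{4709}\right) = \frac{246}{89} - - \frac{390}{4709} = \frac{246}{89} + \frac{390}{4709} = \frac{1193124}{419101}$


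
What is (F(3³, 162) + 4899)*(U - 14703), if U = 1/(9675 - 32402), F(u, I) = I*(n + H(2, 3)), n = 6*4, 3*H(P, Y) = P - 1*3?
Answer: -2918176331106/22727 ≈ -1.2840e+8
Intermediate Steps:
H(P, Y) = -1 + P/3 (H(P, Y) = (P - 1*3)/3 = (P - 3)/3 = (-3 + P)/3 = -1 + P/3)
n = 24
F(u, I) = 71*I/3 (F(u, I) = I*(24 + (-1 + (⅓)*2)) = I*(24 + (-1 + ⅔)) = I*(24 - ⅓) = I*(71/3) = 71*I/3)
U = -1/22727 (U = 1/(-22727) = -1/22727 ≈ -4.4001e-5)
(F(3³, 162) + 4899)*(U - 14703) = ((71/3)*162 + 4899)*(-1/22727 - 14703) = (3834 + 4899)*(-334155082/22727) = 8733*(-334155082/22727) = -2918176331106/22727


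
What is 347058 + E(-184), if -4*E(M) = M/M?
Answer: 1388231/4 ≈ 3.4706e+5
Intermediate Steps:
E(M) = -¼ (E(M) = -M/(4*M) = -¼*1 = -¼)
347058 + E(-184) = 347058 - ¼ = 1388231/4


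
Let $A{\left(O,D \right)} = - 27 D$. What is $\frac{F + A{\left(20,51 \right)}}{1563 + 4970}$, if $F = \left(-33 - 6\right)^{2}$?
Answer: $\frac{144}{6533} \approx 0.022042$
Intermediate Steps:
$F = 1521$ ($F = \left(-33 - 6\right)^{2} = \left(-39\right)^{2} = 1521$)
$\frac{F + A{\left(20,51 \right)}}{1563 + 4970} = \frac{1521 - 1377}{1563 + 4970} = \frac{1521 - 1377}{6533} = 144 \cdot \frac{1}{6533} = \frac{144}{6533}$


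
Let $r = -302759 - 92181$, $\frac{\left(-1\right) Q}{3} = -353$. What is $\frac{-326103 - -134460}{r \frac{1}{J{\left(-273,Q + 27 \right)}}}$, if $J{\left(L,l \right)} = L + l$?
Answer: $\frac{155805759}{394940} \approx 394.5$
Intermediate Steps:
$Q = 1059$ ($Q = \left(-3\right) \left(-353\right) = 1059$)
$r = -394940$ ($r = -302759 - 92181 = -394940$)
$\frac{-326103 - -134460}{r \frac{1}{J{\left(-273,Q + 27 \right)}}} = \frac{-326103 - -134460}{\left(-394940\right) \frac{1}{-273 + \left(1059 + 27\right)}} = \frac{-326103 + 134460}{\left(-394940\right) \frac{1}{-273 + 1086}} = - \frac{191643}{\left(-394940\right) \frac{1}{813}} = - \frac{191643}{- \frac{394940}{813}} = \left(-191643\right) \left(- \frac{813}{394940}\right) = \frac{155805759}{394940}$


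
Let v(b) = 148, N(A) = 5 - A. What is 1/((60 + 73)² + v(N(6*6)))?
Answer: 1/17837 ≈ 5.6063e-5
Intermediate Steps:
1/((60 + 73)² + v(N(6*6))) = 1/((60 + 73)² + 148) = 1/(133² + 148) = 1/(17689 + 148) = 1/17837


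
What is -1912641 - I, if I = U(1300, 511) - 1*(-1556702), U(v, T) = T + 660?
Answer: -3470514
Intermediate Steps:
U(v, T) = 660 + T
I = 1557873 (I = (660 + 511) - 1*(-1556702) = 1171 + 1556702 = 1557873)
-1912641 - I = -1912641 - 1*1557873 = -1912641 - 1557873 = -3470514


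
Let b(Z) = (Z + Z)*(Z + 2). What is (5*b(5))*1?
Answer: 350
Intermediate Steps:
b(Z) = 2*Z*(2 + Z) (b(Z) = (2*Z)*(2 + Z) = 2*Z*(2 + Z))
(5*b(5))*1 = (5*(2*5*(2 + 5)))*1 = (5*(2*5*7))*1 = (5*70)*1 = 350*1 = 350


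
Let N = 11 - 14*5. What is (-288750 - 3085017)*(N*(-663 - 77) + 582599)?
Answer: -2112851947653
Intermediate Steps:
N = -59 (N = 11 - 70 = -59)
(-288750 - 3085017)*(N*(-663 - 77) + 582599) = (-288750 - 3085017)*(-59*(-663 - 77) + 582599) = -3373767*(-59*(-740) + 582599) = -3373767*(43660 + 582599) = -3373767*626259 = -2112851947653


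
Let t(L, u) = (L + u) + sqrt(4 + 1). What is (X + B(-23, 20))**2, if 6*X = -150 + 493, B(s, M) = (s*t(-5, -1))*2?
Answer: 4376881/36 - 91954*sqrt(5)/3 ≈ 53042.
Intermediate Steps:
t(L, u) = L + u + sqrt(5) (t(L, u) = (L + u) + sqrt(5) = L + u + sqrt(5))
B(s, M) = 2*s*(-6 + sqrt(5)) (B(s, M) = (s*(-5 - 1 + sqrt(5)))*2 = (s*(-6 + sqrt(5)))*2 = 2*s*(-6 + sqrt(5)))
X = 343/6 (X = (-150 + 493)/6 = (1/6)*343 = 343/6 ≈ 57.167)
(X + B(-23, 20))**2 = (343/6 + 2*(-23)*(-6 + sqrt(5)))**2 = (343/6 + (276 - 46*sqrt(5)))**2 = (1999/6 - 46*sqrt(5))**2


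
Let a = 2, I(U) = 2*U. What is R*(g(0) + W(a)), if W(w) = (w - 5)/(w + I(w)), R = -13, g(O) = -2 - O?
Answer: 65/2 ≈ 32.500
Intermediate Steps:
W(w) = (-5 + w)/(3*w) (W(w) = (w - 5)/(w + 2*w) = (-5 + w)/((3*w)) = (-5 + w)*(1/(3*w)) = (-5 + w)/(3*w))
R*(g(0) + W(a)) = -13*((-2 - 1*0) + (⅓)*(-5 + 2)/2) = -13*((-2 + 0) + (⅓)*(½)*(-3)) = -13*(-2 - ½) = -13*(-5/2) = 65/2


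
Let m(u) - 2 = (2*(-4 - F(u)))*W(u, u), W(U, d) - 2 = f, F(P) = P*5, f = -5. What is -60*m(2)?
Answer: -5160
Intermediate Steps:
F(P) = 5*P
W(U, d) = -3 (W(U, d) = 2 - 5 = -3)
m(u) = 26 + 30*u (m(u) = 2 + (2*(-4 - 5*u))*(-3) = 2 + (-8 - 10*u)*(-3) = 2 + (24 + 30*u) = 26 + 30*u)
-60*m(2) = -60*(26 + 30*2) = -60*(26 + 60) = -60*86 = -5160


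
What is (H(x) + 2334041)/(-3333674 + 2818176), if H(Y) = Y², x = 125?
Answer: -1174833/257749 ≈ -4.5581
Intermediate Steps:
(H(x) + 2334041)/(-3333674 + 2818176) = (125² + 2334041)/(-3333674 + 2818176) = (15625 + 2334041)/(-515498) = 2349666*(-1/515498) = -1174833/257749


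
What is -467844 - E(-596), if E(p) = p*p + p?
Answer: -822464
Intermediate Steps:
E(p) = p + p² (E(p) = p² + p = p + p²)
-467844 - E(-596) = -467844 - (-596)*(1 - 596) = -467844 - (-596)*(-595) = -467844 - 1*354620 = -467844 - 354620 = -822464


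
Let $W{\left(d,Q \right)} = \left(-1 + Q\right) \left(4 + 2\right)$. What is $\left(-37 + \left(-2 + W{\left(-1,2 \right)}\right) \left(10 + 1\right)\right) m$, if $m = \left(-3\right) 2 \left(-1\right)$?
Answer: $42$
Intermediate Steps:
$m = 6$ ($m = \left(-6\right) \left(-1\right) = 6$)
$W{\left(d,Q \right)} = -6 + 6 Q$ ($W{\left(d,Q \right)} = \left(-1 + Q\right) 6 = -6 + 6 Q$)
$\left(-37 + \left(-2 + W{\left(-1,2 \right)}\right) \left(10 + 1\right)\right) m = \left(-37 + \left(-2 + \left(-6 + 6 \cdot 2\right)\right) \left(10 + 1\right)\right) 6 = \left(-37 + \left(-2 + \left(-6 + 12\right)\right) 11\right) 6 = \left(-37 + \left(-2 + 6\right) 11\right) 6 = \left(-37 + 4 \cdot 11\right) 6 = \left(-37 + 44\right) 6 = 7 \cdot 6 = 42$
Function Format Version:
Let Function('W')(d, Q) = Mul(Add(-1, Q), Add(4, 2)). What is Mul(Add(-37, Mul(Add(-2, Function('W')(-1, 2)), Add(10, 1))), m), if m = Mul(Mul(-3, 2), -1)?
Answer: 42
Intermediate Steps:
m = 6 (m = Mul(-6, -1) = 6)
Function('W')(d, Q) = Add(-6, Mul(6, Q)) (Function('W')(d, Q) = Mul(Add(-1, Q), 6) = Add(-6, Mul(6, Q)))
Mul(Add(-37, Mul(Add(-2, Function('W')(-1, 2)), Add(10, 1))), m) = Mul(Add(-37, Mul(Add(-2, Add(-6, Mul(6, 2))), Add(10, 1))), 6) = Mul(Add(-37, Mul(Add(-2, Add(-6, 12)), 11)), 6) = Mul(Add(-37, Mul(Add(-2, 6), 11)), 6) = Mul(Add(-37, Mul(4, 11)), 6) = Mul(Add(-37, 44), 6) = Mul(7, 6) = 42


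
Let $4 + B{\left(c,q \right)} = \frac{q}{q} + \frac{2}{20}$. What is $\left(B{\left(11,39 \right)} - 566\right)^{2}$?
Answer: $\frac{32364721}{100} \approx 3.2365 \cdot 10^{5}$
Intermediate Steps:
$B{\left(c,q \right)} = - \frac{29}{10}$ ($B{\left(c,q \right)} = -4 + \left(\frac{q}{q} + \frac{2}{20}\right) = -4 + \left(1 + 2 \cdot \frac{1}{20}\right) = -4 + \left(1 + \frac{1}{10}\right) = -4 + \frac{11}{10} = - \frac{29}{10}$)
$\left(B{\left(11,39 \right)} - 566\right)^{2} = \left(- \frac{29}{10} - 566\right)^{2} = \left(- \frac{5689}{10}\right)^{2} = \frac{32364721}{100}$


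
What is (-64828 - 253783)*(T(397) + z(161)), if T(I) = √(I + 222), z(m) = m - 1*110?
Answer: -16249161 - 318611*√619 ≈ -2.4176e+7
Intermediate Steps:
z(m) = -110 + m (z(m) = m - 110 = -110 + m)
T(I) = √(222 + I)
(-64828 - 253783)*(T(397) + z(161)) = (-64828 - 253783)*(√(222 + 397) + (-110 + 161)) = -318611*(√619 + 51) = -318611*(51 + √619) = -16249161 - 318611*√619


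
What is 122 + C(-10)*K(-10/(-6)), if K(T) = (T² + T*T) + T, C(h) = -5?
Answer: 773/9 ≈ 85.889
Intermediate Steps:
K(T) = T + 2*T² (K(T) = (T² + T²) + T = 2*T² + T = T + 2*T²)
122 + C(-10)*K(-10/(-6)) = 122 - 5*(-10/(-6))*(1 + 2*(-10/(-6))) = 122 - 5*(-10*(-⅙))*(1 + 2*(-10*(-⅙))) = 122 - 25*(1 + 2*(5/3))/3 = 122 - 25*(1 + 10/3)/3 = 122 - 25*13/(3*3) = 122 - 5*65/9 = 122 - 325/9 = 773/9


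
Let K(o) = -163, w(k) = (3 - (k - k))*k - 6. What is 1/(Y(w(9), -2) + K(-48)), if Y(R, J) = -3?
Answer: -1/166 ≈ -0.0060241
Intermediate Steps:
w(k) = -6 + 3*k (w(k) = (3 - 1*0)*k - 6 = (3 + 0)*k - 6 = 3*k - 6 = -6 + 3*k)
1/(Y(w(9), -2) + K(-48)) = 1/(-3 - 163) = 1/(-166) = -1/166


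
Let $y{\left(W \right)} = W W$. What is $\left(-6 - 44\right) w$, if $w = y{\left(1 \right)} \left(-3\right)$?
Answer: $150$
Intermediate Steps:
$y{\left(W \right)} = W^{2}$
$w = -3$ ($w = 1^{2} \left(-3\right) = 1 \left(-3\right) = -3$)
$\left(-6 - 44\right) w = \left(-6 - 44\right) \left(-3\right) = \left(-50\right) \left(-3\right) = 150$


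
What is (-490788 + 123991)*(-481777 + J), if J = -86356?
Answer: 208389480001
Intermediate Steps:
(-490788 + 123991)*(-481777 + J) = (-490788 + 123991)*(-481777 - 86356) = -366797*(-568133) = 208389480001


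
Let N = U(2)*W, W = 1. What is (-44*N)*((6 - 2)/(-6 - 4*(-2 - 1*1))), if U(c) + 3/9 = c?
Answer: -440/9 ≈ -48.889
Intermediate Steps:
U(c) = -⅓ + c
N = 5/3 (N = (-⅓ + 2)*1 = (5/3)*1 = 5/3 ≈ 1.6667)
(-44*N)*((6 - 2)/(-6 - 4*(-2 - 1*1))) = (-44*5/3)*((6 - 2)/(-6 - 4*(-2 - 1*1))) = -880/(3*(-6 - 4*(-2 - 1))) = -880/(3*(-6 - 4*(-3))) = -880/(3*(-6 + 12)) = -880/(3*6) = -220/3*⅔ = -440/9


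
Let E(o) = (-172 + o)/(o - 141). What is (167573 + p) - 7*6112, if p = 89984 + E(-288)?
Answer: 92138077/429 ≈ 2.1477e+5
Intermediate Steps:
E(o) = (-172 + o)/(-141 + o)
p = 38603596/429 (p = 89984 + (-172 - 288)/(-141 - 288) = 89984 - 460/(-429) = 89984 - 1/429*(-460) = 89984 + 460/429 = 38603596/429 ≈ 89985.)
(167573 + p) - 7*6112 = (167573 + 38603596/429) - 7*6112 = 110492413/429 - 1*42784 = 110492413/429 - 42784 = 92138077/429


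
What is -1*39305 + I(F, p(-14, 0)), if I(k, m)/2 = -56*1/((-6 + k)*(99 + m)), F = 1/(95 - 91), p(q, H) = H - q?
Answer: -102153247/2599 ≈ -39305.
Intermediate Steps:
F = ¼ (F = 1/4 = ¼ ≈ 0.25000)
I(k, m) = -112/((-6 + k)*(99 + m)) (I(k, m) = 2*(-56*1/((-6 + k)*(99 + m))) = 2*(-56/((-6 + k)*(99 + m))) = -112/((-6 + k)*(99 + m)))
-1*39305 + I(F, p(-14, 0)) = -1*39305 - 112/(-594 - 6*(0 - 1*(-14)) + 99*(¼) + (0 - 1*(-14))/4) = -39305 - 112/(-594 - 6*(0 + 14) + 99/4 + (0 + 14)/4) = -39305 - 112/(-594 - 6*14 + 99/4 + (¼)*14) = -39305 - 112/(-594 - 84 + 99/4 + 7/2) = -39305 - 112/(-2599/4) = -39305 - 112*(-4/2599) = -39305 + 448/2599 = -102153247/2599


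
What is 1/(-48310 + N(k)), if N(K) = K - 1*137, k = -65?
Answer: -1/48512 ≈ -2.0613e-5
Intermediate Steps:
N(K) = -137 + K (N(K) = K - 137 = -137 + K)
1/(-48310 + N(k)) = 1/(-48310 + (-137 - 65)) = 1/(-48310 - 202) = 1/(-48512) = -1/48512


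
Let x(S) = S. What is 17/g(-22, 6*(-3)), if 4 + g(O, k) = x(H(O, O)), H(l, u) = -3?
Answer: -17/7 ≈ -2.4286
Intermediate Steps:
g(O, k) = -7 (g(O, k) = -4 - 3 = -7)
17/g(-22, 6*(-3)) = 17/(-7) = 17*(-⅐) = -17/7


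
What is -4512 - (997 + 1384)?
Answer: -6893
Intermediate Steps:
-4512 - (997 + 1384) = -4512 - 1*2381 = -4512 - 2381 = -6893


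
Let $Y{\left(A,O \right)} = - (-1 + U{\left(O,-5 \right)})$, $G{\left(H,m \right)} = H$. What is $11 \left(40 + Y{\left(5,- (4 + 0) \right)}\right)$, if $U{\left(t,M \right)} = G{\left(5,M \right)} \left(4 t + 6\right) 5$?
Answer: $3201$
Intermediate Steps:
$U{\left(t,M \right)} = 150 + 100 t$ ($U{\left(t,M \right)} = 5 \left(4 t + 6\right) 5 = 5 \left(6 + 4 t\right) 5 = \left(30 + 20 t\right) 5 = 150 + 100 t$)
$Y{\left(A,O \right)} = -149 - 100 O$ ($Y{\left(A,O \right)} = - (-1 + \left(150 + 100 O\right)) = - (149 + 100 O) = -149 - 100 O$)
$11 \left(40 + Y{\left(5,- (4 + 0) \right)}\right) = 11 \left(40 - \left(149 + 100 \left(- (4 + 0)\right)\right)\right) = 11 \left(40 - \left(149 + 100 \left(\left(-1\right) 4\right)\right)\right) = 11 \left(40 - -251\right) = 11 \left(40 + \left(-149 + 400\right)\right) = 11 \left(40 + 251\right) = 11 \cdot 291 = 3201$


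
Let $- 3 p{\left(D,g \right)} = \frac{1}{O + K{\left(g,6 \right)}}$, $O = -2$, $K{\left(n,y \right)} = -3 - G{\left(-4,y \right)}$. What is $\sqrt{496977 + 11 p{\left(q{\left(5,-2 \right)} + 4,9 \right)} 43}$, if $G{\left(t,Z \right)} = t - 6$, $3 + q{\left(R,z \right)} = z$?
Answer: $\frac{\sqrt{111812730}}{15} \approx 704.94$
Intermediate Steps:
$q{\left(R,z \right)} = -3 + z$
$G{\left(t,Z \right)} = -6 + t$ ($G{\left(t,Z \right)} = t - 6 = -6 + t$)
$K{\left(n,y \right)} = 7$ ($K{\left(n,y \right)} = -3 - \left(-6 - 4\right) = -3 - -10 = -3 + 10 = 7$)
$p{\left(D,g \right)} = - \frac{1}{15}$ ($p{\left(D,g \right)} = - \frac{1}{3 \left(-2 + 7\right)} = - \frac{1}{3 \cdot 5} = \left(- \frac{1}{3}\right) \frac{1}{5} = - \frac{1}{15}$)
$\sqrt{496977 + 11 p{\left(q{\left(5,-2 \right)} + 4,9 \right)} 43} = \sqrt{496977 + 11 \left(- \frac{1}{15}\right) 43} = \sqrt{496977 - \frac{473}{15}} = \sqrt{\frac{7454182}{15}} = \frac{\sqrt{111812730}}{15}$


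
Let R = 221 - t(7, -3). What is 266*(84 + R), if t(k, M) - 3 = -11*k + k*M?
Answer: 106400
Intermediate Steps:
t(k, M) = 3 - 11*k + M*k (t(k, M) = 3 + (-11*k + k*M) = 3 + (-11*k + M*k) = 3 - 11*k + M*k)
R = 316 (R = 221 - (3 - 11*7 - 3*7) = 221 - (3 - 77 - 21) = 221 - 1*(-95) = 221 + 95 = 316)
266*(84 + R) = 266*(84 + 316) = 266*400 = 106400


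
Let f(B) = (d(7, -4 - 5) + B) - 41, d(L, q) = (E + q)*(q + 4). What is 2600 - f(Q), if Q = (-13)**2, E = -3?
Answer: 2412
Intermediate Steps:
Q = 169
d(L, q) = (-3 + q)*(4 + q) (d(L, q) = (-3 + q)*(q + 4) = (-3 + q)*(4 + q))
f(B) = 19 + B (f(B) = ((-12 + (-4 - 5) + (-4 - 5)**2) + B) - 41 = ((-12 - 9 + (-9)**2) + B) - 41 = ((-12 - 9 + 81) + B) - 41 = (60 + B) - 41 = 19 + B)
2600 - f(Q) = 2600 - (19 + 169) = 2600 - 1*188 = 2600 - 188 = 2412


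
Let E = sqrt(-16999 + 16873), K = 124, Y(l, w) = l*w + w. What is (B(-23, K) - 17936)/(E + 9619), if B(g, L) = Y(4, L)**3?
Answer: 2292304505616/92525287 - 714930192*I*sqrt(14)/92525287 ≈ 24775.0 - 28.911*I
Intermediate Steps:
Y(l, w) = w + l*w
B(g, L) = 125*L**3 (B(g, L) = (L*(1 + 4))**3 = (L*5)**3 = (5*L)**3 = 125*L**3)
E = 3*I*sqrt(14) (E = sqrt(-126) = 3*I*sqrt(14) ≈ 11.225*I)
(B(-23, K) - 17936)/(E + 9619) = (125*124**3 - 17936)/(3*I*sqrt(14) + 9619) = (125*1906624 - 17936)/(9619 + 3*I*sqrt(14)) = (238328000 - 17936)/(9619 + 3*I*sqrt(14)) = 238310064/(9619 + 3*I*sqrt(14))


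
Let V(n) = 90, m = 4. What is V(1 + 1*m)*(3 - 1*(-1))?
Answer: 360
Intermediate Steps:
V(1 + 1*m)*(3 - 1*(-1)) = 90*(3 - 1*(-1)) = 90*(3 + 1) = 90*4 = 360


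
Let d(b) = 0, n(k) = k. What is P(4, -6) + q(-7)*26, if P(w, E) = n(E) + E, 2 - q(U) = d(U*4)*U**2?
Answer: 40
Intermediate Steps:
q(U) = 2 (q(U) = 2 - 0*U**2 = 2 - 1*0 = 2 + 0 = 2)
P(w, E) = 2*E (P(w, E) = E + E = 2*E)
P(4, -6) + q(-7)*26 = 2*(-6) + 2*26 = -12 + 52 = 40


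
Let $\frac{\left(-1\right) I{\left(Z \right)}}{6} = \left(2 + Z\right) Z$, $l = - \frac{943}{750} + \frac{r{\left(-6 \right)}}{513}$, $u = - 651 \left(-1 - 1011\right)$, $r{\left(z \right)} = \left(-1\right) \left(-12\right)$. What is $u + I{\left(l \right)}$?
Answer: $\frac{200671745167499}{304593750} \approx 6.5882 \cdot 10^{5}$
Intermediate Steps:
$r{\left(z \right)} = 12$
$u = 658812$ ($u = \left(-651\right) \left(-1012\right) = 658812$)
$l = - \frac{52751}{42750}$ ($l = - \frac{943}{750} + \frac{12}{513} = \left(-943\right) \frac{1}{750} + 12 \cdot \frac{1}{513} = - \frac{943}{750} + \frac{4}{171} = - \frac{52751}{42750} \approx -1.2339$)
$I{\left(Z \right)} = - 6 Z \left(2 + Z\right)$ ($I{\left(Z \right)} = - 6 \left(2 + Z\right) Z = - 6 Z \left(2 + Z\right)$)
$u + I{\left(l \right)} = 658812 - - \frac{52751 \left(2 - \frac{52751}{42750}\right)}{7125} = 658812 - \left(- \frac{52751}{7125}\right) \frac{32749}{42750} = 658812 + \frac{1727542499}{304593750} = \frac{200671745167499}{304593750}$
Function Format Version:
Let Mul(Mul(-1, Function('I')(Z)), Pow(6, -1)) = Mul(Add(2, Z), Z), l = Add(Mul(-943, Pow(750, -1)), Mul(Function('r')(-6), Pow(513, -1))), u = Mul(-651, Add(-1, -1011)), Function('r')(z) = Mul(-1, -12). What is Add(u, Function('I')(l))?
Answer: Rational(200671745167499, 304593750) ≈ 6.5882e+5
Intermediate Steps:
Function('r')(z) = 12
u = 658812 (u = Mul(-651, -1012) = 658812)
l = Rational(-52751, 42750) (l = Add(Mul(-943, Pow(750, -1)), Mul(12, Pow(513, -1))) = Add(Mul(-943, Rational(1, 750)), Mul(12, Rational(1, 513))) = Add(Rational(-943, 750), Rational(4, 171)) = Rational(-52751, 42750) ≈ -1.2339)
Function('I')(Z) = Mul(-6, Z, Add(2, Z)) (Function('I')(Z) = Mul(-6, Mul(Add(2, Z), Z)) = Mul(-6, Mul(Z, Add(2, Z))) = Mul(-6, Z, Add(2, Z)))
Add(u, Function('I')(l)) = Add(658812, Mul(-6, Rational(-52751, 42750), Add(2, Rational(-52751, 42750)))) = Add(658812, Mul(-6, Rational(-52751, 42750), Rational(32749, 42750))) = Add(658812, Rational(1727542499, 304593750)) = Rational(200671745167499, 304593750)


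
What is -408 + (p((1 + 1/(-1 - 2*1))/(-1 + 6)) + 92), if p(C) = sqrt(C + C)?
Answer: -316 + 2*sqrt(15)/15 ≈ -315.48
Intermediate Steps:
p(C) = sqrt(2)*sqrt(C) (p(C) = sqrt(2*C) = sqrt(2)*sqrt(C))
-408 + (p((1 + 1/(-1 - 2*1))/(-1 + 6)) + 92) = -408 + (sqrt(2)*sqrt((1 + 1/(-1 - 2*1))/(-1 + 6)) + 92) = -408 + (sqrt(2)*sqrt((1 + 1/(-1 - 2))/5) + 92) = -408 + (sqrt(2)*sqrt((1 + 1/(-3))*(1/5)) + 92) = -408 + (sqrt(2)*sqrt((1 - 1/3)*(1/5)) + 92) = -408 + (sqrt(2)*sqrt((2/3)*(1/5)) + 92) = -408 + (sqrt(2)*sqrt(2/15) + 92) = -408 + (sqrt(2)*(sqrt(30)/15) + 92) = -408 + (2*sqrt(15)/15 + 92) = -408 + (92 + 2*sqrt(15)/15) = -316 + 2*sqrt(15)/15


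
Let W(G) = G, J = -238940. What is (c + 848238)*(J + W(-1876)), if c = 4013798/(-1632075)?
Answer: -111127274057614144/544025 ≈ -2.0427e+11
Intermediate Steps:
c = -4013798/1632075 (c = 4013798*(-1/1632075) = -4013798/1632075 ≈ -2.4593)
(c + 848238)*(J + W(-1876)) = (-4013798/1632075 + 848238)*(-238940 - 1876) = (1384384020052/1632075)*(-240816) = -111127274057614144/544025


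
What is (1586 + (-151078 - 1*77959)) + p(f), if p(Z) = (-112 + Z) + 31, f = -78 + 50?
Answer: -227560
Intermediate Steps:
f = -28
p(Z) = -81 + Z
(1586 + (-151078 - 1*77959)) + p(f) = (1586 + (-151078 - 1*77959)) + (-81 - 28) = (1586 + (-151078 - 77959)) - 109 = (1586 - 229037) - 109 = -227451 - 109 = -227560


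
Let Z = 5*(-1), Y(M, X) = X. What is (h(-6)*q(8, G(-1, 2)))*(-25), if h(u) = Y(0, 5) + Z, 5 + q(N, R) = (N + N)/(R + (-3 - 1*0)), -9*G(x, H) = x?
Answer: 0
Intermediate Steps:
G(x, H) = -x/9
Z = -5
q(N, R) = -5 + 2*N/(-3 + R) (q(N, R) = -5 + (N + N)/(R + (-3 - 1*0)) = -5 + (2*N)/(R + (-3 + 0)) = -5 + (2*N)/(R - 3) = -5 + (2*N)/(-3 + R) = -5 + 2*N/(-3 + R))
h(u) = 0 (h(u) = 5 - 5 = 0)
(h(-6)*q(8, G(-1, 2)))*(-25) = (0*((15 - (-5)*(-1)/9 + 2*8)/(-3 - ⅑*(-1))))*(-25) = (0*((15 - 5*⅑ + 16)/(-3 + ⅑)))*(-25) = (0*((15 - 5/9 + 16)/(-26/9)))*(-25) = (0*(-9/26*274/9))*(-25) = (0*(-137/13))*(-25) = 0*(-25) = 0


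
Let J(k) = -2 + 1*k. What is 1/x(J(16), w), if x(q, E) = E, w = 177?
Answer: 1/177 ≈ 0.0056497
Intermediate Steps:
J(k) = -2 + k
1/x(J(16), w) = 1/177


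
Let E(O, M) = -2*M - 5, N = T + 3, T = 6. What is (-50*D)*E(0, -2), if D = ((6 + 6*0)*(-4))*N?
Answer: -10800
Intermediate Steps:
N = 9 (N = 6 + 3 = 9)
E(O, M) = -5 - 2*M
D = -216 (D = ((6 + 6*0)*(-4))*9 = ((6 + 0)*(-4))*9 = (6*(-4))*9 = -24*9 = -216)
(-50*D)*E(0, -2) = (-50*(-216))*(-5 - 2*(-2)) = 10800*(-5 + 4) = 10800*(-1) = -10800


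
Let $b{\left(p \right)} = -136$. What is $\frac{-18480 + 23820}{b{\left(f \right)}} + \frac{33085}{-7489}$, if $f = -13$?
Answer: $- \frac{11122705}{254626} \approx -43.682$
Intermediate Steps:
$\frac{-18480 + 23820}{b{\left(f \right)}} + \frac{33085}{-7489} = \frac{-18480 + 23820}{-136} + \frac{33085}{-7489} = 5340 \left(- \frac{1}{136}\right) + 33085 \left(- \frac{1}{7489}\right) = - \frac{1335}{34} - \frac{33085}{7489} = - \frac{11122705}{254626}$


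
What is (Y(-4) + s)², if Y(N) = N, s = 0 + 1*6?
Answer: 4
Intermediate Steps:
s = 6 (s = 0 + 6 = 6)
(Y(-4) + s)² = (-4 + 6)² = 2² = 4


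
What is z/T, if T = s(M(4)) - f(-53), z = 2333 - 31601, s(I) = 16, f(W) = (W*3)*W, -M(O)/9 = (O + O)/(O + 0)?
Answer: 29268/8411 ≈ 3.4797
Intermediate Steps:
M(O) = -18 (M(O) = -9*(O + O)/(O + 0) = -9*2*O/O = -9*2 = -18)
f(W) = 3*W² (f(W) = (3*W)*W = 3*W²)
z = -29268
T = -8411 (T = 16 - 3*(-53)² = 16 - 3*2809 = 16 - 1*8427 = 16 - 8427 = -8411)
z/T = -29268/(-8411) = -29268*(-1/8411) = 29268/8411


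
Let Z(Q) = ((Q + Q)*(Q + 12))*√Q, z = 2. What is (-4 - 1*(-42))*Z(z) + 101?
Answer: 101 + 2128*√2 ≈ 3110.4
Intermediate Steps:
Z(Q) = 2*Q^(3/2)*(12 + Q) (Z(Q) = ((2*Q)*(12 + Q))*√Q = (2*Q*(12 + Q))*√Q = 2*Q^(3/2)*(12 + Q))
(-4 - 1*(-42))*Z(z) + 101 = (-4 - 1*(-42))*(2*2^(3/2)*(12 + 2)) + 101 = (-4 + 42)*(2*(2*√2)*14) + 101 = 38*(56*√2) + 101 = 2128*√2 + 101 = 101 + 2128*√2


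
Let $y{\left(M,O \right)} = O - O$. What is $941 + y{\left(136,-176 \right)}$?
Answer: $941$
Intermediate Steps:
$y{\left(M,O \right)} = 0$
$941 + y{\left(136,-176 \right)} = 941 + 0 = 941$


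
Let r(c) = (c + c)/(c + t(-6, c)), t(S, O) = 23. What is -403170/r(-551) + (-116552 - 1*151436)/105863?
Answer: -11267875088828/58330513 ≈ -1.9317e+5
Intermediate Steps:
r(c) = 2*c/(23 + c) (r(c) = (c + c)/(c + 23) = (2*c)/(23 + c) = 2*c/(23 + c))
-403170/r(-551) + (-116552 - 1*151436)/105863 = -403170/(2*(-551)/(23 - 551)) + (-116552 - 1*151436)/105863 = -403170/(2*(-551)/(-528)) + (-116552 - 151436)*(1/105863) = -403170/(2*(-551)*(-1/528)) - 267988*1/105863 = -403170/551/264 - 267988/105863 = -403170*264/551 - 267988/105863 = -106436880/551 - 267988/105863 = -11267875088828/58330513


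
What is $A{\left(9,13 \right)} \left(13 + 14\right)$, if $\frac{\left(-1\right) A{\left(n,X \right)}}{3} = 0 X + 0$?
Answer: $0$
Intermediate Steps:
$A{\left(n,X \right)} = 0$ ($A{\left(n,X \right)} = - 3 \left(0 X + 0\right) = - 3 \left(0 + 0\right) = \left(-3\right) 0 = 0$)
$A{\left(9,13 \right)} \left(13 + 14\right) = 0 \left(13 + 14\right) = 0 \cdot 27 = 0$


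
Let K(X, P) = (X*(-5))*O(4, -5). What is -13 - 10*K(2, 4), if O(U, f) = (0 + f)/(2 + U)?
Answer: -289/3 ≈ -96.333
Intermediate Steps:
O(U, f) = f/(2 + U)
K(X, P) = 25*X/6 (K(X, P) = (X*(-5))*(-5/(2 + 4)) = (-5*X)*(-5/6) = (-5*X)*(-5*⅙) = -5*X*(-⅚) = 25*X/6)
-13 - 10*K(2, 4) = -13 - 125*2/3 = -13 - 10*25/3 = -13 - 250/3 = -289/3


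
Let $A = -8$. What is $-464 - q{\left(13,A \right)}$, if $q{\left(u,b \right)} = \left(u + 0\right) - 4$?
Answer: $-473$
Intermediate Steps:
$q{\left(u,b \right)} = -4 + u$ ($q{\left(u,b \right)} = u - 4 = -4 + u$)
$-464 - q{\left(13,A \right)} = -464 - \left(-4 + 13\right) = -464 - 9 = -473$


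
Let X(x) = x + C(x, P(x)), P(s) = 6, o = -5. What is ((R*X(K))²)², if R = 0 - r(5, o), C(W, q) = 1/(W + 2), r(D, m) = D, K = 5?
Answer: 1049760000/2401 ≈ 4.3722e+5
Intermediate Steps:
C(W, q) = 1/(2 + W)
X(x) = x + 1/(2 + x)
R = -5 (R = 0 - 1*5 = 0 - 5 = -5)
((R*X(K))²)² = ((-5*(1 + 5*(2 + 5))/(2 + 5))²)² = ((-5*(1 + 5*7)/7)²)² = ((-5*(1 + 35)/7)²)² = ((-5*36/7)²)² = ((-180/7)²)² = (32400/49)² = 1049760000/2401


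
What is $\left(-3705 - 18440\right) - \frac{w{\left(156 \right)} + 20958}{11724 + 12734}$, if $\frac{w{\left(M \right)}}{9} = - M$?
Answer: $- \frac{270820982}{12229} \approx -22146.0$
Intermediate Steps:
$w{\left(M \right)} = - 9 M$ ($w{\left(M \right)} = 9 \left(- M\right) = - 9 M$)
$\left(-3705 - 18440\right) - \frac{w{\left(156 \right)} + 20958}{11724 + 12734} = \left(-3705 - 18440\right) - \frac{\left(-9\right) 156 + 20958}{11724 + 12734} = -22145 - \frac{-1404 + 20958}{24458} = -22145 - 19554 \cdot \frac{1}{24458} = -22145 - \frac{9777}{12229} = - \frac{270820982}{12229}$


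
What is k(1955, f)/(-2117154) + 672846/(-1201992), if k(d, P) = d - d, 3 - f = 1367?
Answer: -112141/200332 ≈ -0.55978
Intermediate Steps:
f = -1364 (f = 3 - 1*1367 = 3 - 1367 = -1364)
k(d, P) = 0
k(1955, f)/(-2117154) + 672846/(-1201992) = 0/(-2117154) + 672846/(-1201992) = 0*(-1/2117154) + 672846*(-1/1201992) = 0 - 112141/200332 = -112141/200332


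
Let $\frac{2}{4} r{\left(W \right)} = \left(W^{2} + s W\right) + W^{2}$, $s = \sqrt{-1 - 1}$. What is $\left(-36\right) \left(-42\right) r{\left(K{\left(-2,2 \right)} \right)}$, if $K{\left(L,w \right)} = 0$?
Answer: $0$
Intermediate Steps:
$s = i \sqrt{2}$ ($s = \sqrt{-2} = i \sqrt{2} \approx 1.4142 i$)
$r{\left(W \right)} = 4 W^{2} + 2 i W \sqrt{2}$ ($r{\left(W \right)} = 2 \left(\left(W^{2} + i \sqrt{2} W\right) + W^{2}\right) = 2 \left(\left(W^{2} + i W \sqrt{2}\right) + W^{2}\right) = 2 \left(2 W^{2} + i W \sqrt{2}\right) = 4 W^{2} + 2 i W \sqrt{2}$)
$\left(-36\right) \left(-42\right) r{\left(K{\left(-2,2 \right)} \right)} = \left(-36\right) \left(-42\right) 2 \cdot 0 \left(2 \cdot 0 + i \sqrt{2}\right) = 1512 \cdot 2 \cdot 0 \left(0 + i \sqrt{2}\right) = 1512 \cdot 2 \cdot 0 i \sqrt{2} = 1512 \cdot 0 = 0$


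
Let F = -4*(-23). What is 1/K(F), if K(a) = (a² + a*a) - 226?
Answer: 1/16702 ≈ 5.9873e-5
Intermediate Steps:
F = 92
K(a) = -226 + 2*a² (K(a) = (a² + a²) - 226 = 2*a² - 226 = -226 + 2*a²)
1/K(F) = 1/(-226 + 2*92²) = 1/(-226 + 2*8464) = 1/(-226 + 16928) = 1/16702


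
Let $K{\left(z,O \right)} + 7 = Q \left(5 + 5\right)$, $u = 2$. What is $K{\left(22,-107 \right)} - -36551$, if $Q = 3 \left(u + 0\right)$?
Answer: $36604$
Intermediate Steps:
$Q = 6$ ($Q = 3 \left(2 + 0\right) = 3 \cdot 2 = 6$)
$K{\left(z,O \right)} = 53$ ($K{\left(z,O \right)} = -7 + 6 \left(5 + 5\right) = -7 + 6 \cdot 10 = -7 + 60 = 53$)
$K{\left(22,-107 \right)} - -36551 = 53 - -36551 = 53 + 36551 = 36604$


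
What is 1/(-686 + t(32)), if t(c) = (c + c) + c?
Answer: -1/590 ≈ -0.0016949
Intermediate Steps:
t(c) = 3*c (t(c) = 2*c + c = 3*c)
1/(-686 + t(32)) = 1/(-686 + 3*32) = 1/(-686 + 96) = 1/(-590) = -1/590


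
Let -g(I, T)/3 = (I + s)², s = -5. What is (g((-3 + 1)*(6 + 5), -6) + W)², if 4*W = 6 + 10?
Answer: 4765489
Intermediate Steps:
g(I, T) = -3*(-5 + I)² (g(I, T) = -3*(I - 5)² = -3*(-5 + I)²)
W = 4 (W = (6 + 10)/4 = (¼)*16 = 4)
(g((-3 + 1)*(6 + 5), -6) + W)² = (-3*(-5 + (-3 + 1)*(6 + 5))² + 4)² = (-3*(-5 - 2*11)² + 4)² = (-3*(-5 - 22)² + 4)² = (-3*(-27)² + 4)² = (-3*729 + 4)² = (-2187 + 4)² = (-2183)² = 4765489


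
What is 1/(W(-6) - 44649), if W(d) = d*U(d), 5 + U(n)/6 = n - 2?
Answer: -1/44181 ≈ -2.2634e-5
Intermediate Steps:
U(n) = -42 + 6*n (U(n) = -30 + 6*(n - 2) = -30 + 6*(-2 + n) = -30 + (-12 + 6*n) = -42 + 6*n)
W(d) = d*(-42 + 6*d)
1/(W(-6) - 44649) = 1/(6*(-6)*(-7 - 6) - 44649) = 1/(6*(-6)*(-13) - 44649) = 1/(468 - 44649) = 1/(-44181) = -1/44181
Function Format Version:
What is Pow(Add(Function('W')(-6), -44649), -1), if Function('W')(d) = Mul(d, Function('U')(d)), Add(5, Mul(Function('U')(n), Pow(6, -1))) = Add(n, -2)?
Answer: Rational(-1, 44181) ≈ -2.2634e-5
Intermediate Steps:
Function('U')(n) = Add(-42, Mul(6, n)) (Function('U')(n) = Add(-30, Mul(6, Add(n, -2))) = Add(-30, Mul(6, Add(-2, n))) = Add(-30, Add(-12, Mul(6, n))) = Add(-42, Mul(6, n)))
Function('W')(d) = Mul(d, Add(-42, Mul(6, d)))
Pow(Add(Function('W')(-6), -44649), -1) = Pow(Add(Mul(6, -6, Add(-7, -6)), -44649), -1) = Pow(Add(Mul(6, -6, -13), -44649), -1) = Pow(Add(468, -44649), -1) = Pow(-44181, -1) = Rational(-1, 44181)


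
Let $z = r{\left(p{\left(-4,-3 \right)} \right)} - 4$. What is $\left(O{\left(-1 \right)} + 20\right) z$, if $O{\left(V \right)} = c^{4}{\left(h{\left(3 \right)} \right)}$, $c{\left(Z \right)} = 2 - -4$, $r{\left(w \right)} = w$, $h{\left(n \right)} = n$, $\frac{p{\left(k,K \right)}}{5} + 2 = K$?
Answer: $-38164$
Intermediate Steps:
$p{\left(k,K \right)} = -10 + 5 K$
$c{\left(Z \right)} = 6$ ($c{\left(Z \right)} = 2 + 4 = 6$)
$O{\left(V \right)} = 1296$ ($O{\left(V \right)} = 6^{4} = 1296$)
$z = -29$ ($z = \left(-10 + 5 \left(-3\right)\right) - 4 = \left(-10 - 15\right) - 4 = -25 - 4 = -29$)
$\left(O{\left(-1 \right)} + 20\right) z = \left(1296 + 20\right) \left(-29\right) = 1316 \left(-29\right) = -38164$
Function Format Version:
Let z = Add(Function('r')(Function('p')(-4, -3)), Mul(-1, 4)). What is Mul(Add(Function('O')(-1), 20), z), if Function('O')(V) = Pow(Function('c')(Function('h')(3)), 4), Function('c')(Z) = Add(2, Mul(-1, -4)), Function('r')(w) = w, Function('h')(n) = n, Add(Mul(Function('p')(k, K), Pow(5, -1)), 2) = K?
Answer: -38164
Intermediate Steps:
Function('p')(k, K) = Add(-10, Mul(5, K))
Function('c')(Z) = 6 (Function('c')(Z) = Add(2, 4) = 6)
Function('O')(V) = 1296 (Function('O')(V) = Pow(6, 4) = 1296)
z = -29 (z = Add(Add(-10, Mul(5, -3)), Mul(-1, 4)) = Add(Add(-10, -15), -4) = Add(-25, -4) = -29)
Mul(Add(Function('O')(-1), 20), z) = Mul(Add(1296, 20), -29) = Mul(1316, -29) = -38164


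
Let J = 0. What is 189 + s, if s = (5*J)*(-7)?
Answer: 189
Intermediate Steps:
s = 0 (s = (5*0)*(-7) = 0*(-7) = 0)
189 + s = 189 + 0 = 189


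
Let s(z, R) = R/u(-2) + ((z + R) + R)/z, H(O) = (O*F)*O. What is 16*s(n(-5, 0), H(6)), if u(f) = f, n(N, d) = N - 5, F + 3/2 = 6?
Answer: -8992/5 ≈ -1798.4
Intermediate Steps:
F = 9/2 (F = -3/2 + 6 = 9/2 ≈ 4.5000)
n(N, d) = -5 + N
H(O) = 9*O**2/2 (H(O) = (O*(9/2))*O = (9*O/2)*O = 9*O**2/2)
s(z, R) = -R/2 + (z + 2*R)/z (s(z, R) = R/(-2) + ((z + R) + R)/z = R*(-1/2) + ((R + z) + R)/z = -R/2 + (z + 2*R)/z)
16*s(n(-5, 0), H(6)) = 16*(1 - 9*6**2/4 + 2*((9/2)*6**2)/(-5 - 5)) = 16*(1 - 9*36/4 + 2*((9/2)*36)/(-10)) = 16*(1 - 1/2*162 + 2*162*(-1/10)) = 16*(1 - 81 - 162/5) = 16*(-562/5) = -8992/5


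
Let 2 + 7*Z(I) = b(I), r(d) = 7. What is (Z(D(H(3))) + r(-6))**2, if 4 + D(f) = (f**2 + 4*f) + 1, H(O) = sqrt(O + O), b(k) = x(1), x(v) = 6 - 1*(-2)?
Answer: 3025/49 ≈ 61.735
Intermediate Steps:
x(v) = 8 (x(v) = 6 + 2 = 8)
b(k) = 8
H(O) = sqrt(2)*sqrt(O) (H(O) = sqrt(2*O) = sqrt(2)*sqrt(O))
D(f) = -3 + f**2 + 4*f (D(f) = -4 + ((f**2 + 4*f) + 1) = -4 + (1 + f**2 + 4*f) = -3 + f**2 + 4*f)
Z(I) = 6/7 (Z(I) = -2/7 + (1/7)*8 = -2/7 + 8/7 = 6/7)
(Z(D(H(3))) + r(-6))**2 = (6/7 + 7)**2 = (55/7)**2 = 3025/49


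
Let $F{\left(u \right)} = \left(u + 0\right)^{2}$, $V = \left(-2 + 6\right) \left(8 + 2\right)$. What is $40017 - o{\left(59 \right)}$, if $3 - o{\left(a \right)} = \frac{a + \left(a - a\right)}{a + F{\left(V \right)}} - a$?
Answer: $\frac{66285404}{1659} \approx 39955.0$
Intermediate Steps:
$V = 40$ ($V = 4 \cdot 10 = 40$)
$F{\left(u \right)} = u^{2}$
$o{\left(a \right)} = 3 + a - \frac{a}{1600 + a}$ ($o{\left(a \right)} = 3 - \left(\frac{a + \left(a - a\right)}{a + 40^{2}} - a\right) = 3 - \left(\frac{a + 0}{a + 1600} - a\right) = 3 - \left(\frac{a}{1600 + a} - a\right) = 3 - \left(- a + \frac{a}{1600 + a}\right) = 3 + \left(a - \frac{a}{1600 + a}\right) = 3 + a - \frac{a}{1600 + a}$)
$40017 - o{\left(59 \right)} = 40017 - \frac{4800 + 59^{2} + 1602 \cdot 59}{1600 + 59} = 40017 - \frac{4800 + 3481 + 94518}{1659} = 40017 - \frac{1}{1659} \cdot 102799 = 40017 - \frac{102799}{1659} = \frac{66285404}{1659}$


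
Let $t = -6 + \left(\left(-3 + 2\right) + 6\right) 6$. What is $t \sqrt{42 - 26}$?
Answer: $96$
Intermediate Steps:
$t = 24$ ($t = -6 + \left(-1 + 6\right) 6 = -6 + 5 \cdot 6 = -6 + 30 = 24$)
$t \sqrt{42 - 26} = 24 \sqrt{42 - 26} = 24 \sqrt{16} = 24 \cdot 4 = 96$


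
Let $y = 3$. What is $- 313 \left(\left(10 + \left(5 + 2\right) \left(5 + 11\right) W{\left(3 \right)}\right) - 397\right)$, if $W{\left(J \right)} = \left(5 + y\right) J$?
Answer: $-720213$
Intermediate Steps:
$W{\left(J \right)} = 8 J$ ($W{\left(J \right)} = \left(5 + 3\right) J = 8 J$)
$- 313 \left(\left(10 + \left(5 + 2\right) \left(5 + 11\right) W{\left(3 \right)}\right) - 397\right) = - 313 \left(\left(10 + \left(5 + 2\right) \left(5 + 11\right) 8 \cdot 3\right) - 397\right) = - 313 \left(\left(10 + 7 \cdot 16 \cdot 24\right) - 397\right) = - 313 \left(\left(10 + 112 \cdot 24\right) - 397\right) = - 313 \left(\left(10 + 2688\right) - 397\right) = - 313 \left(2698 - 397\right) = \left(-313\right) 2301 = -720213$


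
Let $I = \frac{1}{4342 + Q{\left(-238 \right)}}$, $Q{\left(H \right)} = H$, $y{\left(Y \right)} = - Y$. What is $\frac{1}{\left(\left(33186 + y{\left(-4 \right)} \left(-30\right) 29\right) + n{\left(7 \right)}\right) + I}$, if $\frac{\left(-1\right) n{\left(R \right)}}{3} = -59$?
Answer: $\frac{4104}{122639833} \approx 3.3464 \cdot 10^{-5}$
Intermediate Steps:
$n{\left(R \right)} = 177$ ($n{\left(R \right)} = \left(-3\right) \left(-59\right) = 177$)
$I = \frac{1}{4104}$ ($I = \frac{1}{4342 - 238} = \frac{1}{4104} \approx 0.00024366$)
$\frac{1}{\left(\left(33186 + y{\left(-4 \right)} \left(-30\right) 29\right) + n{\left(7 \right)}\right) + I} = \frac{1}{\left(\left(33186 + \left(-1\right) \left(-4\right) \left(-30\right) 29\right) + 177\right) + \frac{1}{4104}} = \frac{1}{\left(\left(33186 + 4 \left(-30\right) 29\right) + 177\right) + \frac{1}{4104}} = \frac{1}{\left(\left(33186 - 3480\right) + 177\right) + \frac{1}{4104}} = \frac{1}{\left(29706 + 177\right) + \frac{1}{4104}} = \frac{1}{29883 + \frac{1}{4104}} = \frac{1}{\frac{122639833}{4104}} = \frac{4104}{122639833}$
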